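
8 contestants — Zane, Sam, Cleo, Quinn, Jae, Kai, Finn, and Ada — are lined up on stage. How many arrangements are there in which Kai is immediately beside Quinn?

10080

Place the 6 others and the Kai-Quinn pair as 7 objects in a line; the pair has 2 internal arrangements.
That gives 2 × 7! = 2 × 5040 = 10080.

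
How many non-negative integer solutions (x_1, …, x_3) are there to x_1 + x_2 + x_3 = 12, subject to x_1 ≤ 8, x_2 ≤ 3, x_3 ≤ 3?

Ignoring the caps, the number of non-negative solutions to x_1+…+x_3 = 12 is C(14,2) = 91.
Subtract solutions that violate a single cap (substitute x_i' = x_i − (cap_i+1)): x_1 ≥ 9 gives C(5,2) = 10; x_2 ≥ 4 gives C(10,2) = 45; x_3 ≥ 4 gives C(10,2) = 45. Together 100.
Add back pairs where two caps are both exceeded: 0 + 0 + 15 = 15.
By inclusion–exclusion the count is 91 − 100 + 15 = 6.

6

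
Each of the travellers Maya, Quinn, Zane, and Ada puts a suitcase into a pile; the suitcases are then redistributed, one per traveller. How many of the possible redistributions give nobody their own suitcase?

9

Count assignments avoiding every fixed point. For any j of the 4 travellers fixed to their own suitcase, the other 4−j can be arranged in (4−j)! ways.
By inclusion–exclusion this is Σ_{j=0}^{4} (−1)^j C(4,j)·(4−j)!.
Computing: 24 − 24 + 12 − 4 + 1 = 9.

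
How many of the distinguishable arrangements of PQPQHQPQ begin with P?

105

Fix P in the first position and arrange the remaining 7 letters.
Those 7 letters have P appearing twice and Q appearing 4 times, giving (7)!/(4!·2!) = 105.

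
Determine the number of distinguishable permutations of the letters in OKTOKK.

Letter multiplicities in OKTOKK: K×3, O×2, T×1.
The number of distinct arrangements is 6!/(3!·2!) = 720/12 = 60.

60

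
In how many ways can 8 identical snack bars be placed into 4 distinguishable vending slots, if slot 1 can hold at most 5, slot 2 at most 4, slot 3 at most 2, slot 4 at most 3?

49

Ignoring the caps, the number of non-negative solutions to x_1+…+x_4 = 8 is C(11,3) = 165.
Subtract solutions that violate a single cap (substitute x_i' = x_i − (cap_i+1)): x_1 ≥ 6 gives C(5,3) = 10; x_2 ≥ 5 gives C(6,3) = 20; x_3 ≥ 3 gives C(8,3) = 56; x_4 ≥ 4 gives C(7,3) = 35. Together 121.
Add back pairs where two caps are both exceeded: 0 + 0 + 0 + 1 + 0 + 4 = 5.
By inclusion–exclusion the count is 165 − 121 + 5 = 49.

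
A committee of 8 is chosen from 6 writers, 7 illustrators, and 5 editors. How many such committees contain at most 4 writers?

Split by how many writers are chosen (0 through 4).
Sum: C(6,0)·C(12,8) + C(6,1)·C(12,7) + C(6,2)·C(12,6) + C(6,3)·C(12,5) + C(6,4)·C(12,4) = 495 + 4752 + 13860 + 15840 + 7425 = 42372.

42372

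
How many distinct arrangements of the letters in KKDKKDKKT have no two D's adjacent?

196

Total arrangements of KKDKKDKKT: 9!/(6!·2!) = 252.
Arrangements with the D's together: treat DD as one letter, giving (8)!/(6!) = 56.
Hence 252 − 56 = 196.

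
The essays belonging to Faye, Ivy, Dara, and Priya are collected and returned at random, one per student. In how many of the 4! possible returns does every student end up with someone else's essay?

9

Count assignments avoiding every fixed point. For any j of the 4 students fixed to their own essay, the other 4−j can be arranged in (4−j)! ways.
By inclusion–exclusion this is Σ_{j=0}^{4} (−1)^j C(4,j)·(4−j)!.
Computing: 24 − 24 + 12 − 4 + 1 = 9.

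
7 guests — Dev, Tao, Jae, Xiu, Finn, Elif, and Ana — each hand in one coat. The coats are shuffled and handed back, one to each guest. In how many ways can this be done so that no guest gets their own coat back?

Let Aᵢ be the assignments in which guest i gets their own coat. We want the size of the complement of A₁∪…∪A_7.
By inclusion–exclusion this is Σ_{j=0}^{7} (−1)^j C(7,j)·(7−j)!.
Computing: 5040 − 5040 + 2520 − 840 + 210 − 42 + 7 − 1 = 1854.

1854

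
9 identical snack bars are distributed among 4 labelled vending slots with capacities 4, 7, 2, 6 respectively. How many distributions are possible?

91

Ignoring the caps, the number of non-negative solutions to x_1+…+x_4 = 9 is C(12,3) = 220.
Subtract solutions that violate a single cap (substitute x_i' = x_i − (cap_i+1)): x_1 ≥ 5 gives C(7,3) = 35; x_2 ≥ 8 gives C(4,3) = 4; x_3 ≥ 3 gives C(9,3) = 84; x_4 ≥ 7 gives C(5,3) = 10. Together 133.
Add back pairs where two caps are both exceeded: 0 + 4 + 0 + 0 + 0 + 0 = 4.
By inclusion–exclusion the count is 220 − 133 + 4 = 91.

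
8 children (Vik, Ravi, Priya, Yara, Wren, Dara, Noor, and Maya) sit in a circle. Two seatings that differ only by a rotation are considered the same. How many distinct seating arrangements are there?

5040

Seat Vik anywhere (absorbing the rotational symmetry), then permute the other 7: (7)! = 5040.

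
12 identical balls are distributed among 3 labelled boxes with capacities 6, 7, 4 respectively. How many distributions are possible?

20

Ignoring the caps, the number of non-negative solutions to x_1+…+x_3 = 12 is C(14,2) = 91.
Subtract solutions that violate a single cap (substitute x_i' = x_i − (cap_i+1)): x_1 ≥ 7 gives C(7,2) = 21; x_2 ≥ 8 gives C(6,2) = 15; x_3 ≥ 5 gives C(9,2) = 36. Together 72.
Add back pairs where two caps are both exceeded: 0 + 1 + 0 = 1.
By inclusion–exclusion the count is 91 − 72 + 1 = 20.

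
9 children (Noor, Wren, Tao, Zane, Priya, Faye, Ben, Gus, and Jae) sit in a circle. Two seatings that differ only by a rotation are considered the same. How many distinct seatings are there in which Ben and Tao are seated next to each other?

Treat {Ben, Tao} as one unit (2 internal orders) and seat the resulting 8 units around the table: (7)! circular arrangements.
So 2 × (7)! = 2 × 5040 = 10080.

10080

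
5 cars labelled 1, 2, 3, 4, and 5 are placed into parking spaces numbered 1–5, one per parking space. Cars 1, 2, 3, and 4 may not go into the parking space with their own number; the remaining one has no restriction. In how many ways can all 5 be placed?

Let Aᵢ (for 1 ≤ i ≤ 4) be the placements that put car i in its forbidden parking space. Any j of these fix j positions, leaving (5−j)! ways to fill the rest, and there are C(4,j) ways to pick which j.
By inclusion–exclusion, the number of valid placements is Σ_{j=0}^{4} (−1)^j C(4,j)·(5−j)!.
Computing: 120 − 96 + 36 − 8 + 1 = 53.

53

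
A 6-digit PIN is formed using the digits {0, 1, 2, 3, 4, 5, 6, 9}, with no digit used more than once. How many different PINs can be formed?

20160

Choose and order 6 of the 8 symbols: the first digit has 8 options, the next 7, and so on down to 3.
8 × 7 × 6 × 5 × 4 × 3 = 20160.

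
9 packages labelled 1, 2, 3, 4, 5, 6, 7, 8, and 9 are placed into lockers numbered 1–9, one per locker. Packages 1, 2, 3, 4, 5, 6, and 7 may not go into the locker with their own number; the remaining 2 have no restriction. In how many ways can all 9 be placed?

165016

Let Aᵢ (for 1 ≤ i ≤ 7) be the placements that put package i in its forbidden locker. Any j of these fix j positions, leaving (9−j)! ways to fill the rest, and there are C(7,j) ways to pick which j.
By inclusion–exclusion, the number of valid placements is Σ_{j=0}^{7} (−1)^j C(7,j)·(9−j)!.
Computing: 362880 − 282240 + 105840 − 25200 + 4200 − 504 + 42 − 2 = 165016.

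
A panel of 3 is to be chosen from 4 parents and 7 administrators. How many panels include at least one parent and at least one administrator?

126

Total 3-person selections from all 11: C(11,3) = 165.
Subtract selections that omit an entire group: no parents → C(7,3) = 35; no administrators → C(4,3) = 4.
Both groups omitted at once is impossible, so 165 − 39 = 126.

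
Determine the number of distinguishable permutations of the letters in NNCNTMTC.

1680

NNCNTMTC has 8 letters with C appearing twice, N appearing 3 times, and T appearing twice.
The number of distinct arrangements is 8!/(3!·2!·2!) = 40320/24 = 1680.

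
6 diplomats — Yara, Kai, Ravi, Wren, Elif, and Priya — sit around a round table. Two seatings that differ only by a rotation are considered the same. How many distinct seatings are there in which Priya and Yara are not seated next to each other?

Without the restriction there are (5)! = 120 seatings.
Those with Priya next to Yara: fuse the pair into one unit and seat 5 units around a circle — 2·(4)! = 48.
Subtracting, 120 − 48 = 72.

72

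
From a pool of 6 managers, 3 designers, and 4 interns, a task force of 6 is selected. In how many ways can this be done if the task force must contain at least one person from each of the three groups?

1416

Unrestricted: C(13,6) = 1716 ways to pick any 6 of the 13.
Selections missing a whole group: no managers → C(7,6) = 7; no designers → C(10,6) = 210; no interns → C(9,6) = 84.
Add back selections omitting two groups (i.e. drawn from a single group): C(6,6) + C(3,6) + C(4,6) = 1.
By inclusion–exclusion: 1716 − 301 + 1 = 1416.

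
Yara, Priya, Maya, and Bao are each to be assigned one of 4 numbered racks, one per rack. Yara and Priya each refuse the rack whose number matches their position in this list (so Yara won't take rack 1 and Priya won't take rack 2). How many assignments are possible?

Let Aᵢ (for i ∈ {1, 2}) be the placements that put person i in their forbidden rack. Any j of these fix j positions, leaving (4−j)! ways to fill the rest, and there are C(2,j) ways to pick which j.
By inclusion–exclusion, the number of valid placements is Σ_{j=0}^{2} (−1)^j C(2,j)·(4−j)!.
Computing: 24 − 12 + 2 = 14.

14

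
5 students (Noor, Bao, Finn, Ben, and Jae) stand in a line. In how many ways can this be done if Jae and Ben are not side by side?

There are 5! = 120 arrangements in all. If Jae and Ben are adjacent, merging them into one block gives 2·(4)! = 48 arrangements.
Complementary counting: 120 − 48 = 72.

72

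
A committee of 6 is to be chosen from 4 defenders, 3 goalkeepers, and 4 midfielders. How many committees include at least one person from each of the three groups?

420

Total 6-person selections from all 11: C(11,6) = 462.
Selections missing a whole group: no defenders → C(7,6) = 7; no goalkeepers → C(8,6) = 28; no midfielders → C(7,6) = 7.
Add back selections omitting two groups (i.e. drawn from a single group): C(4,6) + C(3,6) + C(4,6) = 0.
By inclusion–exclusion: 462 − 42 + 0 = 420.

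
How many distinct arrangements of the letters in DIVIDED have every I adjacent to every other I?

Treat the 2 copies of I as a single block. The multiset to arrange is then {II, D, D, D, E, V}, 6 items in all.
That gives (6)!/(3!) = 120 arrangements.

120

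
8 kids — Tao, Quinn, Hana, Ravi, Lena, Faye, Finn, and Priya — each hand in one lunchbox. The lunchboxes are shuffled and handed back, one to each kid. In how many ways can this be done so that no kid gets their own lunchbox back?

14833

Count assignments avoiding every fixed point. For any j of the 8 kids fixed to their own lunchbox, the other 8−j can be arranged in (8−j)! ways.
By inclusion–exclusion this is Σ_{j=0}^{8} (−1)^j C(8,j)·(8−j)!.
Computing: 40320 − 40320 + 20160 − 6720 + 1680 − 336 + 56 − 8 + 1 = 14833.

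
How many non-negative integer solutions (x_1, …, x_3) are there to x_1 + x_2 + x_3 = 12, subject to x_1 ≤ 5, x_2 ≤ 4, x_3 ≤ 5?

Ignoring the caps, the number of non-negative solutions to x_1+…+x_3 = 12 is C(14,2) = 91.
Subtract solutions that violate a single cap (substitute x_i' = x_i − (cap_i+1)): x_1 ≥ 6 gives C(8,2) = 28; x_2 ≥ 5 gives C(9,2) = 36; x_3 ≥ 6 gives C(8,2) = 28. Together 92.
Add back pairs where two caps are both exceeded: 3 + 1 + 3 = 7.
By inclusion–exclusion the count is 91 − 92 + 7 = 6.

6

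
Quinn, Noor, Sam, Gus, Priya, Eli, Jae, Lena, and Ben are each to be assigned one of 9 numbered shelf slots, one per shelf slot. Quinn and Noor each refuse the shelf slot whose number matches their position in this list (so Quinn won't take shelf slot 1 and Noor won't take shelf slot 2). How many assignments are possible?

287280

Let Aᵢ (for i ∈ {1, 2}) be the placements that put person i in their forbidden shelf slot. Any j of these fix j positions, leaving (9−j)! ways to fill the rest, and there are C(2,j) ways to pick which j.
By inclusion–exclusion, the number of valid placements is Σ_{j=0}^{2} (−1)^j C(2,j)·(9−j)!.
Computing: 362880 − 80640 + 5040 = 287280.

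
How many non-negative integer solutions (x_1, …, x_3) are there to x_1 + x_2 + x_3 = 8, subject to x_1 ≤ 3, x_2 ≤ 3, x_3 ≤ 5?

10

Ignoring the caps, the number of non-negative solutions to x_1+…+x_3 = 8 is C(10,2) = 45.
Subtract solutions that violate a single cap (substitute x_i' = x_i − (cap_i+1)): x_1 ≥ 4 gives C(6,2) = 15; x_2 ≥ 4 gives C(6,2) = 15; x_3 ≥ 6 gives C(4,2) = 6. Together 36.
Add back pairs where two caps are both exceeded: 1 + 0 + 0 = 1.
By inclusion–exclusion the count is 45 − 36 + 1 = 10.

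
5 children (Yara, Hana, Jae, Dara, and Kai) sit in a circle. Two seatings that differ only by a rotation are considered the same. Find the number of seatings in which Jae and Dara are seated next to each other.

12

Treat {Jae, Dara} as one unit (2 internal orders) and seat the resulting 4 units around the table: (3)! circular arrangements.
So 2 × (3)! = 2 × 6 = 12.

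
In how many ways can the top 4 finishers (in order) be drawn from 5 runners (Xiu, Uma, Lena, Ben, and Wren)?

This is an ordered selection of 4 from 5: P(5,4).
That gives 5 × 4 × 3 × 2 = 120.

120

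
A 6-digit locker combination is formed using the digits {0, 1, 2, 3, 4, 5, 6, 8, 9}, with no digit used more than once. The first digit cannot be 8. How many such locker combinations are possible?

53760

The first digit has 9−1 = 8 choices (anything except 8).
The remaining 5 digits are filled from the other 8 symbols without repetition: 8 × 7 × 6 × 5 × 4 = 6720.
Total: 8 × 6720 = 53760.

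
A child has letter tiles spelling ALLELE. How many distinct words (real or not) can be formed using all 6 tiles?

Letter multiplicities in ALLELE: A×1, E×2, L×3.
So there are 6! / (3!·2!) = 60 distinguishable arrangements.

60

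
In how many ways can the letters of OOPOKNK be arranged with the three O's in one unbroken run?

Treat the 3 copies of O as a single block. The multiset to arrange is then {OOO, K, K, N, P}, 5 items in all.
That gives (5)!/(2!) = 60 arrangements.

60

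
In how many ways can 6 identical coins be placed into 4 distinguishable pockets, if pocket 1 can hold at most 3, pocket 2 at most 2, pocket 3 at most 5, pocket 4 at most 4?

49

Ignoring the caps, the number of non-negative solutions to x_1+…+x_4 = 6 is C(9,3) = 84.
Subtract solutions that violate a single cap (substitute x_i' = x_i − (cap_i+1)): x_1 ≥ 4 gives C(5,3) = 10; x_2 ≥ 3 gives C(6,3) = 20; x_3 ≥ 6 gives C(3,3) = 1; x_4 ≥ 5 gives C(4,3) = 4. Together 35.
No two caps can be exceeded simultaneously, so the pair terms are all 0.
By inclusion–exclusion the count is 84 − 35 + 0 = 49.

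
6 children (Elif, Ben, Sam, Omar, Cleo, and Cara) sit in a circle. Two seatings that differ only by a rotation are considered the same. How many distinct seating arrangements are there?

Around a circle, 6 distinct people have 6!/6 = (5)! = 120 rotationally distinct seatings.

120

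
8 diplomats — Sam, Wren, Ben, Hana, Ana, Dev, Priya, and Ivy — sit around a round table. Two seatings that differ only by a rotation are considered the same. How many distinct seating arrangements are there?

5040

Fix one person's seat to break rotational symmetry; the remaining 7 people can be arranged in (7)! = 5040 ways.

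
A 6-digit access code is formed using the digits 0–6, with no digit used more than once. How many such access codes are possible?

Choose and order 6 of the 7 symbols: the first digit has 7 options, the next 6, and so on down to 2.
That product is 7 × 6 × 5 × 4 × 3 × 2 = 5040.

5040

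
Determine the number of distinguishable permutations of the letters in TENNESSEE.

3780

Letter multiplicities in TENNESSEE: E×4, N×2, S×2, T×1.
Dividing 9! = 362880 by 4!·2!·2! = 96 for the repeated letters gives 3780.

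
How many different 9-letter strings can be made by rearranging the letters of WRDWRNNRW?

Letter multiplicities in WRDWRNNRW: D×1, N×2, R×3, W×3.
The number of distinct arrangements is 9!/(3!·3!·2!) = 362880/72 = 5040.

5040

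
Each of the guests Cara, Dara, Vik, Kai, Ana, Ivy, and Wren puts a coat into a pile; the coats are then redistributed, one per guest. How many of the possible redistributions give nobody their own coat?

1854

Count assignments avoiding every fixed point. For any j of the 7 guests fixed to their own coat, the other 7−j can be arranged in (7−j)! ways.
By inclusion–exclusion this is Σ_{j=0}^{7} (−1)^j C(7,j)·(7−j)!.
Computing: 5040 − 5040 + 2520 − 840 + 210 − 42 + 7 − 1 = 1854.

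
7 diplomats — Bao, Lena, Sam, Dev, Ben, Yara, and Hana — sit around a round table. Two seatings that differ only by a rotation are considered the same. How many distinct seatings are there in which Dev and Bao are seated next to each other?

Glue Dev and Bao into a block (2 internal orders). Seating 6 units around a circle gives (5)! arrangements.
So 2 × (5)! = 2 × 120 = 240.

240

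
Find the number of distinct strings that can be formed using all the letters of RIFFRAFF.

Letter multiplicities in RIFFRAFF: A×1, F×4, I×1, R×2.
So there are 8! / (4!·2!) = 840 distinguishable arrangements.

840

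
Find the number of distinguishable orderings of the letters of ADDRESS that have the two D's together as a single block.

360

Treat the 2 copies of D as a single block. The multiset to arrange is then {DD, A, E, R, S, S}, 6 items in all.
That gives (6)!/(2!) = 360 arrangements.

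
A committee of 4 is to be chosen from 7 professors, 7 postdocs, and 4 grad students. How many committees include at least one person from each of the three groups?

Unrestricted: C(18,4) = 3060 ways to pick any 4 of the 18.
Selections missing a whole group: no professors → C(11,4) = 330; no postdocs → C(11,4) = 330; no grad students → C(14,4) = 1001.
Add back selections omitting two groups (i.e. drawn from a single group): C(7,4) + C(7,4) + C(4,4) = 71.
By inclusion–exclusion: 3060 − 1661 + 71 = 1470.

1470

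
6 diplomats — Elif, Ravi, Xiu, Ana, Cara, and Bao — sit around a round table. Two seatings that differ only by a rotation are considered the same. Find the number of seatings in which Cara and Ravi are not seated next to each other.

Without the restriction there are (5)! = 120 seatings.
Seatings with Cara beside Ravi: treat them as a block with 2 internal orders, giving 2 × (4)! = 48.
Subtracting, 120 − 48 = 72.

72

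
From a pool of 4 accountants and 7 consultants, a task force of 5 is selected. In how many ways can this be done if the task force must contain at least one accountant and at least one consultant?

With no constraint there are C(11,5) = 462 possible selections.
Subtract selections that omit an entire group: no accountants → C(7,5) = 21; no consultants → C(4,5) = 0.
Both groups omitted at once is impossible, so 462 − 21 = 441.

441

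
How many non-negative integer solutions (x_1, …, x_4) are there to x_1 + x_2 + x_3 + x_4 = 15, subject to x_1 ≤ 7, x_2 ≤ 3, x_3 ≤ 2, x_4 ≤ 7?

Ignoring the caps, the number of non-negative solutions to x_1+…+x_4 = 15 is C(18,3) = 816.
Subtract solutions that violate a single cap (substitute x_i' = x_i − (cap_i+1)): x_1 ≥ 8 gives C(10,3) = 120; x_2 ≥ 4 gives C(14,3) = 364; x_3 ≥ 3 gives C(15,3) = 455; x_4 ≥ 8 gives C(10,3) = 120. Together 1059.
Add back pairs where two caps are both exceeded: 20 + 35 + 0 + 165 + 20 + 35 = 275.
Subtract triples: 1 + 0 + 0 + 1 = 2.
By inclusion–exclusion the count is 816 − 1059 + 275 − 2 = 30.

30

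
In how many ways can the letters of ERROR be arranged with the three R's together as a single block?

Treat the 3 copies of R as a single block. The multiset to arrange is then {RRR, E, O}, 3 items in all.
All 3 items are distinct, so there are (3)! = 6 arrangements.

6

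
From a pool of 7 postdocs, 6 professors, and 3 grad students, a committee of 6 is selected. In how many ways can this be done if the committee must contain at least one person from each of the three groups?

With no constraint there are C(16,6) = 8008 possible selections.
Selections missing a whole group: no postdocs → C(9,6) = 84; no professors → C(10,6) = 210; no grad students → C(13,6) = 1716.
Add back selections omitting two groups (i.e. drawn from a single group): C(7,6) + C(6,6) + C(3,6) = 8.
By inclusion–exclusion: 8008 − 2010 + 8 = 6006.

6006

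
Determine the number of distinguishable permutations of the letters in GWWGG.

10

Letter multiplicities in GWWGG: G×3, W×2.
The number of distinct arrangements is 5!/(3!·2!) = 120/12 = 10.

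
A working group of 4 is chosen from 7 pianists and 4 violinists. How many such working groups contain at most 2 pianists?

Split by how many pianists are chosen (0 through 2).
Sum: C(7,0)·C(4,4) + C(7,1)·C(4,3) + C(7,2)·C(4,2) = 1 + 28 + 126 = 155.

155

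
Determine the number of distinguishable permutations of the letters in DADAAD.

Letter multiplicities in DADAAD: A×3, D×3.
So there are 6! / (3!·3!) = 20 distinguishable arrangements.

20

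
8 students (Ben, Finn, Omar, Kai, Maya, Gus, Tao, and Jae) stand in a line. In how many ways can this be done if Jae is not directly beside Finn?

Of the 8! = 40320 arrangements, those with Jae and Finn adjacent number 2 × 7! = 10080 (treat the pair as a block with 2 internal orders).
Complementary counting: 40320 − 10080 = 30240.

30240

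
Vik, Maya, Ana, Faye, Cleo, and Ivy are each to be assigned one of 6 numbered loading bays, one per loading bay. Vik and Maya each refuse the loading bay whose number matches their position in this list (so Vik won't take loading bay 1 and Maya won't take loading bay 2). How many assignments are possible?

504

Let Aᵢ (for i ∈ {1, 2}) be the placements that put person i in their forbidden loading bay. Any j of these fix j positions, leaving (6−j)! ways to fill the rest, and there are C(2,j) ways to pick which j.
By inclusion–exclusion, the number of valid placements is Σ_{j=0}^{2} (−1)^j C(2,j)·(6−j)!.
Computing: 720 − 240 + 24 = 504.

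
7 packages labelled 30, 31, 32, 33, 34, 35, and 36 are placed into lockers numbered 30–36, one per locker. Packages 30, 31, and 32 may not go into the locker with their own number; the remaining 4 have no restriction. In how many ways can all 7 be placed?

Let Aᵢ (for i ∈ {30, 31, 32}) be the placements that put package i in its forbidden locker. Any j of these fix j positions, leaving (7−j)! ways to fill the rest, and there are C(3,j) ways to pick which j.
By inclusion–exclusion, the number of valid placements is Σ_{j=0}^{3} (−1)^j C(3,j)·(7−j)!.
Computing: 5040 − 2160 + 360 − 24 = 3216.

3216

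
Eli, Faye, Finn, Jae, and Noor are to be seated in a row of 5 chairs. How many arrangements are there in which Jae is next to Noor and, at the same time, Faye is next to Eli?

Treat {Jae,Noor} as one block (2 orders) and {Faye,Eli} as another (2 orders).
That leaves 3 units to arrange: 2 × 2 × 3! = 4 × 6 = 24.

24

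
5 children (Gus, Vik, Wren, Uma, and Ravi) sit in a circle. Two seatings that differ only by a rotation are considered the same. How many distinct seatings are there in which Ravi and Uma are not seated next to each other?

12

All circular seatings of 5 people number (4)! = 24.
Seatings with Ravi beside Uma: treat them as a block with 2 internal orders, giving 2 × (3)! = 12.
Subtracting, 24 − 12 = 12.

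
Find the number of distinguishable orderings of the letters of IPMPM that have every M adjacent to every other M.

12

Treat the 2 copies of M as a single block. The multiset to arrange is then {MM, I, P, P}, 4 items in all.
That gives (4)!/(2!) = 12 arrangements.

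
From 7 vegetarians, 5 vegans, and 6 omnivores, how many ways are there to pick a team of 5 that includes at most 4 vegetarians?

Split by how many vegetarians are chosen (0 through 4).
Sum: C(7,0)·C(11,5) + C(7,1)·C(11,4) + C(7,2)·C(11,3) + C(7,3)·C(11,2) + C(7,4)·C(11,1) = 462 + 2310 + 3465 + 1925 + 385 = 8547.

8547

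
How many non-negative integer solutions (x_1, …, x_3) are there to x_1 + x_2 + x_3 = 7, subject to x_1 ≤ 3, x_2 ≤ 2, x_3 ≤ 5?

9

Ignoring the caps, the number of non-negative solutions to x_1+…+x_3 = 7 is C(9,2) = 36.
Subtract solutions that violate a single cap (substitute x_i' = x_i − (cap_i+1)): x_1 ≥ 4 gives C(5,2) = 10; x_2 ≥ 3 gives C(6,2) = 15; x_3 ≥ 6 gives C(3,2) = 3. Together 28.
Add back pairs where two caps are both exceeded: 1 + 0 + 0 = 1.
By inclusion–exclusion the count is 36 − 28 + 1 = 9.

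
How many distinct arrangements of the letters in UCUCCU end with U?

Fix U in the last position and arrange the remaining 5 letters.
Those 5 letters have C appearing 3 times and U appearing twice, giving (5)!/(3!·2!) = 10.

10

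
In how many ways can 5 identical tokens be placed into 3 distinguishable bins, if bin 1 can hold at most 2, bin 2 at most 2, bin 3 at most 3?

6

By stars and bars, unrestricted non-negative solutions to x_1+…+x_3 = 5 number C(5+2,2) = 21.
Subtract solutions that violate a single cap (substitute x_i' = x_i − (cap_i+1)): x_1 ≥ 3 gives C(4,2) = 6; x_2 ≥ 3 gives C(4,2) = 6; x_3 ≥ 4 gives C(3,2) = 3. Together 15.
No two caps can be exceeded simultaneously, so the pair terms are all 0.
By inclusion–exclusion the count is 21 − 15 + 0 = 6.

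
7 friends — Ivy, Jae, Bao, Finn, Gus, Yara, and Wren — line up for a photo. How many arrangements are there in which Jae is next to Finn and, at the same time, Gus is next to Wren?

480

Treat {Jae,Finn} as one block (2 orders) and {Gus,Wren} as another (2 orders).
That leaves 5 units to arrange: 2 × 2 × 5! = 4 × 120 = 480.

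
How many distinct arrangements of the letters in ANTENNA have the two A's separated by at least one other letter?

300

Total arrangements of ANTENNA: 7!/(3!·2!) = 420.
If the two A's are adjacent, glue them into one block, leaving 6 items to arrange: (6)!/(3!) = 120 ways.
Hence 420 − 120 = 300.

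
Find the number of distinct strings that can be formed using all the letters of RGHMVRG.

The 7 letters of RGHMVRG have repeats: G appearing twice and R appearing twice.
The number of distinct arrangements is 7!/(2!·2!) = 5040/4 = 1260.

1260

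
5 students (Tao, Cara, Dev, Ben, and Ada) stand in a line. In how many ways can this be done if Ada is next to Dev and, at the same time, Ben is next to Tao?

24

Treat {Ada,Dev} as one block (2 orders) and {Ben,Tao} as another (2 orders).
That leaves 3 units to arrange: 2 × 2 × 3! = 4 × 6 = 24.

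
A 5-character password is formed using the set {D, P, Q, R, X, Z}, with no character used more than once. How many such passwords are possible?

This is a permutation of 5 out of 6: P(6,5) = 6!/1!.
That product is 6 × 5 × 4 × 3 × 2 = 720.

720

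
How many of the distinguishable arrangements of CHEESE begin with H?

With the first slot taken by H, it remains to arrange the other 5 letters (CEESE).
Those 5 letters have E appearing 3 times, giving (5)!/(3!) = 20.

20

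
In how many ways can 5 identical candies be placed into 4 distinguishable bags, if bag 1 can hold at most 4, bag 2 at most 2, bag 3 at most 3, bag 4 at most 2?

31

Without the upper bounds there are C(8,3) = 56 ways to split 5 among 4 bags.
Subtract solutions that violate a single cap (substitute x_i' = x_i − (cap_i+1)): x_1 ≥ 5 gives C(3,3) = 1; x_2 ≥ 3 gives C(5,3) = 10; x_3 ≥ 4 gives C(4,3) = 4; x_4 ≥ 3 gives C(5,3) = 10. Together 25.
No two caps can be exceeded simultaneously, so the pair terms are all 0.
By inclusion–exclusion the count is 56 − 25 + 0 = 31.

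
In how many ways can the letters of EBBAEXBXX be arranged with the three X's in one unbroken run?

Treat the 3 copies of X as a single block. The multiset to arrange is then {XXX, A, B, B, B, E, E}, 7 items in all.
That gives (7)!/(3!·2!) = 420 arrangements.

420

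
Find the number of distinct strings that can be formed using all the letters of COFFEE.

180

The 6 letters of COFFEE have repeats: E appearing twice and F appearing twice.
So there are 6! / (2!·2!) = 180 distinguishable arrangements.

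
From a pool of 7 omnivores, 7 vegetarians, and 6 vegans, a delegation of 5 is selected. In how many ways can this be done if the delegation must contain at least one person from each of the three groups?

10976

Unrestricted: C(20,5) = 15504 ways to pick any 5 of the 20.
Selections missing a whole group: no omnivores → C(13,5) = 1287; no vegetarians → C(13,5) = 1287; no vegans → C(14,5) = 2002.
Add back selections omitting two groups (i.e. drawn from a single group): C(7,5) + C(7,5) + C(6,5) = 48.
By inclusion–exclusion: 15504 − 4576 + 48 = 10976.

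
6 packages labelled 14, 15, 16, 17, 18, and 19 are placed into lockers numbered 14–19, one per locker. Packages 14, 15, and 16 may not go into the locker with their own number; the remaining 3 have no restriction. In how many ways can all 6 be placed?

426

Let Aᵢ (for i ∈ {14, 15, 16}) be the placements that put package i in its forbidden locker. Any j of these fix j positions, leaving (6−j)! ways to fill the rest, and there are C(3,j) ways to pick which j.
By inclusion–exclusion, the number of valid placements is Σ_{j=0}^{3} (−1)^j C(3,j)·(6−j)!.
Computing: 720 − 360 + 72 − 6 = 426.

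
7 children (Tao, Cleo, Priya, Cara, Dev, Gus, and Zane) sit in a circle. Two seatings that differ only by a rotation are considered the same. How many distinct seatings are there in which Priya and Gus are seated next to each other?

Glue Priya and Gus into a block (2 internal orders). Seating 6 units around a circle gives (5)! arrangements.
So 2 × (5)! = 2 × 120 = 240.

240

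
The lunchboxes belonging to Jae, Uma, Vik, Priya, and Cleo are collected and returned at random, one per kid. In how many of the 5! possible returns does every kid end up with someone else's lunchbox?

Count assignments avoiding every fixed point. For any j of the 5 kids fixed to their own lunchbox, the other 5−j can be arranged in (5−j)! ways.
By inclusion–exclusion this is Σ_{j=0}^{5} (−1)^j C(5,j)·(5−j)!.
Computing: 120 − 120 + 60 − 20 + 5 − 1 = 44.

44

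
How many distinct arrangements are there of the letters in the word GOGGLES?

Letter multiplicities in GOGGLES: E×1, G×3, L×1, O×1, S×1.
The number of distinct arrangements is 7!/(3!) = 5040/6 = 840.

840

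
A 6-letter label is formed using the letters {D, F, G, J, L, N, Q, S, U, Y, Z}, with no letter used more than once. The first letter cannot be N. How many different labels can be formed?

302400

The first letter has 11−1 = 10 choices (anything except N).
The remaining 5 letters are filled from the other 10 symbols without repetition: 10 × 9 × 8 × 7 × 6 = 30240.
Total: 10 × 30240 = 302400.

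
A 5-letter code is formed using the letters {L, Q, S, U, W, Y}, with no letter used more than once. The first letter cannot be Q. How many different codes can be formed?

The first letter has 6−1 = 5 choices (anything except Q).
The remaining 4 letters are filled from the other 5 symbols without repetition: 5 × 4 × 3 × 2 = 120.
Total: 5 × 120 = 600.

600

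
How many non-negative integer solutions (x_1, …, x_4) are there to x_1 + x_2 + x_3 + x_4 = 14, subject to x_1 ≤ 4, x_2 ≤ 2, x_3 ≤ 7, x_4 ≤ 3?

10

Ignoring the caps, the number of non-negative solutions to x_1+…+x_4 = 14 is C(17,3) = 680.
Subtract solutions that violate a single cap (substitute x_i' = x_i − (cap_i+1)): x_1 ≥ 5 gives C(12,3) = 220; x_2 ≥ 3 gives C(14,3) = 364; x_3 ≥ 8 gives C(9,3) = 84; x_4 ≥ 4 gives C(13,3) = 286. Together 954.
Add back pairs where two caps are both exceeded: 84 + 4 + 56 + 20 + 120 + 10 = 294.
Subtract triples: 0 + 10 + 0 + 0 = 10.
By inclusion–exclusion the count is 680 − 954 + 294 − 10 = 10.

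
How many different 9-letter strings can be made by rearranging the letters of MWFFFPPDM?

15120

MWFFFPPDM has 9 letters with F appearing 3 times, M appearing twice, and P appearing twice.
Dividing 9! = 362880 by 3!·2!·2! = 24 for the repeated letters gives 15120.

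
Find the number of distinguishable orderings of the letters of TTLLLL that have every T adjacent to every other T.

5

Treat the 2 copies of T as a single block. The multiset to arrange is then {TT, L, L, L, L}, 5 items in all.
That gives (5)!/(4!) = 5 arrangements.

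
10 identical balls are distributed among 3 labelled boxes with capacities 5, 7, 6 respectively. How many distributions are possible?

35

By stars and bars, unrestricted non-negative solutions to x_1+…+x_3 = 10 number C(10+2,2) = 66.
Subtract solutions that violate a single cap (substitute x_i' = x_i − (cap_i+1)): x_1 ≥ 6 gives C(6,2) = 15; x_2 ≥ 8 gives C(4,2) = 6; x_3 ≥ 7 gives C(5,2) = 10. Together 31.
No two caps can be exceeded simultaneously, so the pair terms are all 0.
By inclusion–exclusion the count is 66 − 31 + 0 = 35.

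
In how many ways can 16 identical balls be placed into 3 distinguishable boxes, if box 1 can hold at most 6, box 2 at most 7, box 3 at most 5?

6

By stars and bars, unrestricted non-negative solutions to x_1+…+x_3 = 16 number C(16+2,2) = 153.
Subtract solutions that violate a single cap (substitute x_i' = x_i − (cap_i+1)): x_1 ≥ 7 gives C(11,2) = 55; x_2 ≥ 8 gives C(10,2) = 45; x_3 ≥ 6 gives C(12,2) = 66. Together 166.
Add back pairs where two caps are both exceeded: 3 + 10 + 6 = 19.
By inclusion–exclusion the count is 153 − 166 + 19 = 6.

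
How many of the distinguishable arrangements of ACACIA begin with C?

20

Fix C in the first position and arrange the remaining 5 letters.
Those 5 letters have A appearing 3 times, giving (5)!/(3!) = 20.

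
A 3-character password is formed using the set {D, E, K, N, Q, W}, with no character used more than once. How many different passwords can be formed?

This is a permutation of 3 out of 6: P(6,3) = 6!/3!.
That product is 6 × 5 × 4 = 120.

120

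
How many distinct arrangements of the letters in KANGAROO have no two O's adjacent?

7560

There are 8!/(2!·2!) = 10080 arrangements of KANGAROO in total.
If the two O's are adjacent, glue them into one block, leaving 7 items to arrange: (7)!/(2!) = 2520 ways.
Subtracting, 10080 − 2520 = 7560 arrangements keep the O's apart.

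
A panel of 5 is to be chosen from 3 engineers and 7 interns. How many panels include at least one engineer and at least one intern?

Unrestricted: C(10,5) = 252 ways to pick any 5 of the 10.
Subtract selections that omit an entire group: no engineers → C(7,5) = 21; no interns → C(3,5) = 0.
Both groups omitted at once is impossible, so 252 − 21 = 231.

231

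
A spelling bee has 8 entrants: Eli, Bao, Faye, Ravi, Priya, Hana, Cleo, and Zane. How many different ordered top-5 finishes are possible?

This is an ordered selection of 5 from 8: P(8,5).
That gives 8 × 7 × 6 × 5 × 4 = 6720.

6720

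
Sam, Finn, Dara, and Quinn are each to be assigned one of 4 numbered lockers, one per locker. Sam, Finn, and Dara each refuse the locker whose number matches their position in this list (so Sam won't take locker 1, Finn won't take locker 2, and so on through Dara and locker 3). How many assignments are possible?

Let Aᵢ (for i ∈ {1, 2, 3}) be the placements that put person i in their forbidden locker. Any j of these fix j positions, leaving (4−j)! ways to fill the rest, and there are C(3,j) ways to pick which j.
By inclusion–exclusion, the number of valid placements is Σ_{j=0}^{3} (−1)^j C(3,j)·(4−j)!.
Computing: 24 − 18 + 6 − 1 = 11.

11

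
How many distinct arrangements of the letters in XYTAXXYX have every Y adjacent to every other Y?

210

Treat the 2 copies of Y as a single block. The multiset to arrange is then {YY, A, T, X, X, X, X}, 7 items in all.
That gives (7)!/(4!) = 210 arrangements.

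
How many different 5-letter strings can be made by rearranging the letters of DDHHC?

The 5 letters of DDHHC have repeats: D appearing twice and H appearing twice.
Dividing 5! = 120 by 2!·2! = 4 for the repeated letters gives 30.

30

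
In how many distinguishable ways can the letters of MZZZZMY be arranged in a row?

MZZZZMY has 7 letters with M appearing twice and Z appearing 4 times.
The number of distinct arrangements is 7!/(4!·2!) = 5040/48 = 105.

105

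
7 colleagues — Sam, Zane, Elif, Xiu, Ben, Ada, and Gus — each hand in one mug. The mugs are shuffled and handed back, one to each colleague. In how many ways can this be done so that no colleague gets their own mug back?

This is the derangement count D_7: permutations of 7 items with no fixed point.
By inclusion–exclusion this is Σ_{j=0}^{7} (−1)^j C(7,j)·(7−j)!.
Computing: 5040 − 5040 + 2520 − 840 + 210 − 42 + 7 − 1 = 1854.

1854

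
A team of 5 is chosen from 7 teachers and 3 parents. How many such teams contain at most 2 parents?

231

Split by how many parents are chosen (0 through 2).
Sum: C(3,0)·C(7,5) + C(3,1)·C(7,4) + C(3,2)·C(7,3) = 21 + 105 + 105 = 231.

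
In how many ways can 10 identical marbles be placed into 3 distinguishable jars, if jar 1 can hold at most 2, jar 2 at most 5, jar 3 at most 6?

Without the upper bounds there are C(12,2) = 66 ways to split 10 among 3 jars.
Subtract solutions that violate a single cap (substitute x_i' = x_i − (cap_i+1)): x_1 ≥ 3 gives C(9,2) = 36; x_2 ≥ 6 gives C(6,2) = 15; x_3 ≥ 7 gives C(5,2) = 10. Together 61.
Add back pairs where two caps are both exceeded: 3 + 1 + 0 = 4.
By inclusion–exclusion the count is 66 − 61 + 4 = 9.

9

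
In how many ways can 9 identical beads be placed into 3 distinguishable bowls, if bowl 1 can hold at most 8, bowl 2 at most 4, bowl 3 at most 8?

By stars and bars, unrestricted non-negative solutions to x_1+…+x_3 = 9 number C(9+2,2) = 55.
Subtract solutions that violate a single cap (substitute x_i' = x_i − (cap_i+1)): x_1 ≥ 9 gives C(2,2) = 1; x_2 ≥ 5 gives C(6,2) = 15; x_3 ≥ 9 gives C(2,2) = 1. Together 17.
No two caps can be exceeded simultaneously, so the pair terms are all 0.
By inclusion–exclusion the count is 55 − 17 + 0 = 38.

38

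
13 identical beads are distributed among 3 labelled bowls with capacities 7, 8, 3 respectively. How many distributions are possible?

By stars and bars, unrestricted non-negative solutions to x_1+…+x_3 = 13 number C(13+2,2) = 105.
Subtract solutions that violate a single cap (substitute x_i' = x_i − (cap_i+1)): x_1 ≥ 8 gives C(7,2) = 21; x_2 ≥ 9 gives C(6,2) = 15; x_3 ≥ 4 gives C(11,2) = 55. Together 91.
Add back pairs where two caps are both exceeded: 0 + 3 + 1 = 4.
By inclusion–exclusion the count is 105 − 91 + 4 = 18.

18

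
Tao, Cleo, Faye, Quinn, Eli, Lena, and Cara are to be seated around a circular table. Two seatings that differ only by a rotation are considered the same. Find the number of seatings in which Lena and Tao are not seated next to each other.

All circular seatings of 7 people number (6)! = 720.
Those with Lena next to Tao: fuse the pair into one unit and seat 6 units around a circle — 2·(5)! = 240.
Subtracting, 720 − 240 = 480.

480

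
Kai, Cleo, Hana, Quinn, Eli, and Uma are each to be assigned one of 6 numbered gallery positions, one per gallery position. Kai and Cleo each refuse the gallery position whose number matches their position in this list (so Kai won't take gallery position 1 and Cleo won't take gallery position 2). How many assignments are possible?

Let Aᵢ (for i ∈ {1, 2}) be the placements that put person i in their forbidden gallery position. Any j of these fix j positions, leaving (6−j)! ways to fill the rest, and there are C(2,j) ways to pick which j.
By inclusion–exclusion, the number of valid placements is Σ_{j=0}^{2} (−1)^j C(2,j)·(6−j)!.
Computing: 720 − 240 + 24 = 504.

504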